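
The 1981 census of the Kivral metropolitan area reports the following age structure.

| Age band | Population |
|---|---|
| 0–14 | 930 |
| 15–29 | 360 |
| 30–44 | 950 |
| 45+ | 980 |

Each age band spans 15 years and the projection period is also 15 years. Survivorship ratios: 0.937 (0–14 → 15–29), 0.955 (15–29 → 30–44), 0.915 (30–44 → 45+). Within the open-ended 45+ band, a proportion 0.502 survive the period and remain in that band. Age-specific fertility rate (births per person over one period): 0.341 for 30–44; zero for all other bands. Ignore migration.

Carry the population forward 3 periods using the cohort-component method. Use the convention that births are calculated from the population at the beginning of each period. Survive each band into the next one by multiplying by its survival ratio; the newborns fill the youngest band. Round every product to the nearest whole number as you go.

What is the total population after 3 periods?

1946

After projecting period 1:
Births: 950 * 0.341 = 324
15–29: 930 * 0.937 = 871
30–44: 360 * 0.955 = 344
45+: 950 * 0.915 + 980 * 0.502 = 869 + 492 = 1361
End of period: [324, 871, 344, 1361]
After projecting period 2:
Births: 344 * 0.341 = 117
15–29: 324 * 0.937 = 304
30–44: 871 * 0.955 = 832
45+: 344 * 0.915 + 1361 * 0.502 = 315 + 683 = 998
End of period: [117, 304, 832, 998]
After projecting period 3:
Births: 832 * 0.341 = 284
15–29: 117 * 0.937 = 110
30–44: 304 * 0.955 = 290
45+: 832 * 0.915 + 998 * 0.502 = 761 + 501 = 1262
End of period: [284, 110, 290, 1262]
Total after period 3: 284 + 110 + 290 + 1262 = 1946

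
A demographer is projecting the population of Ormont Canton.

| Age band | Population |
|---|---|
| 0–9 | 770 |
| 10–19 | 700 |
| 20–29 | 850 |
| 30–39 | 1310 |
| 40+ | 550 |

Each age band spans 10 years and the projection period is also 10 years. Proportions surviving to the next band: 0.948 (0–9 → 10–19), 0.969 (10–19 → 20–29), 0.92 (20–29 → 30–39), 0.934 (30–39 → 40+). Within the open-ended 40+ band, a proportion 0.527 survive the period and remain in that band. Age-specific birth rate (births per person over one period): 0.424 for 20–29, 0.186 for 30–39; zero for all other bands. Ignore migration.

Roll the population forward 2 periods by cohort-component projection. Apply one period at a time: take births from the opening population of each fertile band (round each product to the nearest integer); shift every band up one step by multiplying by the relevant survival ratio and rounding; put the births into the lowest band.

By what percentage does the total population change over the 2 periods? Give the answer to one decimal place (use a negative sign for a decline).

Call the bands 1 to 5, youngest first.
— Period 1 —
Births: 850 * 0.424 = 360  |  1310 * 0.186 = 244 → total 604
Band 2: 770 * 0.948 = 730
Band 3: 700 * 0.969 = 678
Band 4: 850 * 0.92 = 782
Band 5: 1310 * 0.934 + 550 * 0.527 = 1224 + 290 = 1514
Giving 604 / 730 / 678 / 782 / 1514.
— Period 2 —
Births: 678 * 0.424 = 287  |  782 * 0.186 = 145 → total 432
Band 2: 604 * 0.948 = 573
Band 3: 730 * 0.969 = 707
Band 4: 678 * 0.92 = 624
Band 5: 782 * 0.934 + 1514 * 0.527 = 730 + 798 = 1528
Giving 432 / 573 / 707 / 624 / 1528.
Total: 4180 → 3864; change = -316; percentage change = -7.6%

-7.6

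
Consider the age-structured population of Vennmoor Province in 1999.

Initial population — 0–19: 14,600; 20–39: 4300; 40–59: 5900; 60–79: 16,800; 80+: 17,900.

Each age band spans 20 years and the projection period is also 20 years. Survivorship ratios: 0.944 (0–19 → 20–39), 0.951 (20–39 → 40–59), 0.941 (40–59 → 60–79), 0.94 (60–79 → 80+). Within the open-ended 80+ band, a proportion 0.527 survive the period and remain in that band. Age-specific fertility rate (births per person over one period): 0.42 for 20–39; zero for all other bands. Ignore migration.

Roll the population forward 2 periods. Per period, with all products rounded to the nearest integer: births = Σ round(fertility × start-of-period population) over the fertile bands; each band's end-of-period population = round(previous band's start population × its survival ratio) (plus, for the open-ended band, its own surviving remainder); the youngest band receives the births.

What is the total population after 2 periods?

Call the bands 1 to 5, youngest first.
After projecting period 1:
Births: 4300 × 0.42 = 1806
Band 2: 14600 × 0.944 = 13782
Band 3: 4300 × 0.951 = 4089
Band 4: 5900 × 0.941 = 5552
Band 5: 16800 × 0.94 + 17900 × 0.527 = 15792 + 9433 = 25225
→ [1806, 13782, 4089, 5552, 25225]
After projecting period 2:
Births: 13782 × 0.42 = 5788
Band 2: 1806 × 0.944 = 1705
Band 3: 13782 × 0.951 = 13107
Band 4: 4089 × 0.941 = 3848
Band 5: 5552 × 0.94 + 25225 × 0.527 = 5219 + 13294 = 18513
→ [5788, 1705, 13107, 3848, 18513]
Total after period 2: 5788 + 1705 + 13107 + 3848 + 18513 = 42961

42961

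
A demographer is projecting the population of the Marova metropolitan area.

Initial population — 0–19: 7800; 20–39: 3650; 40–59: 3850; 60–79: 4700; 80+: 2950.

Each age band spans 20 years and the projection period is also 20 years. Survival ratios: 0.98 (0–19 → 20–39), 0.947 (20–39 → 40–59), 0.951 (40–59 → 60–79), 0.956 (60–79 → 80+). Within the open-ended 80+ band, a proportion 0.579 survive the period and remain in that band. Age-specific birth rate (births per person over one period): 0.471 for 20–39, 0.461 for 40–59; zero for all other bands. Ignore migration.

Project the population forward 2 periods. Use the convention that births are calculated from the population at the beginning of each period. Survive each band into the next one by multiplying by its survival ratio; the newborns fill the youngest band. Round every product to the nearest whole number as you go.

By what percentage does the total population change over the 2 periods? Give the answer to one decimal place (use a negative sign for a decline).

14.3

Numbering the bands 1..5 from youngest to oldest:
Period 1.
Births: 3650 × 0.471 = 1719  |  3850 × 0.461 = 1775 ⇒ total 3494
Band 2: 7800 × 0.98 = 7644
Band 3: 3650 × 0.947 = 3457
Band 4: 3850 × 0.951 = 3661
Band 5: 4700 × 0.956 + 2950 × 0.579 = 4493 + 1708 = 6201
Population now: 0–19=3494, 20–39=7644, 40–59=3457, 60–79=3661, 80+=6201
Period 2.
Births: 7644 × 0.471 = 3600  |  3457 × 0.461 = 1594 ⇒ total 5194
Band 2: 3494 × 0.98 = 3424
Band 3: 7644 × 0.947 = 7239
Band 4: 3457 × 0.951 = 3288
Band 5: 3661 × 0.956 + 6201 × 0.579 = 3500 + 3590 = 7090
Population now: 0–19=5194, 20–39=3424, 40–59=7239, 60–79=3288, 80+=7090
Total: 22950 → 26235; change = 3285; percentage change = 14.3%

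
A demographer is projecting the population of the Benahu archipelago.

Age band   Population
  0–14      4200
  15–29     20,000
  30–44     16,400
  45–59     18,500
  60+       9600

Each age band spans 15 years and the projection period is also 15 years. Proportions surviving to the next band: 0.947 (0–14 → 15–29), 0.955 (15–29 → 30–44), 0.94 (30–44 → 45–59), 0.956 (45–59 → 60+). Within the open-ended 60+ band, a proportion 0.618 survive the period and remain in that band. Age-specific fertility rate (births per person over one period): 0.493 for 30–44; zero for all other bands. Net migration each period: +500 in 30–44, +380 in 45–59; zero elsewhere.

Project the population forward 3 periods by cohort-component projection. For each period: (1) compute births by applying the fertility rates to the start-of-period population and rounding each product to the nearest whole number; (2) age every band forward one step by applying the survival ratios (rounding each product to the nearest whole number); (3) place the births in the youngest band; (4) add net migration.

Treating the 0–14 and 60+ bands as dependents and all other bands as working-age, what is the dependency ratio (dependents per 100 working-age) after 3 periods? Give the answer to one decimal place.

Let group 1 be 0–14 through group 5 = 60+.
Period 1.
Births: 16400 × 0.493 = 8085
Group 2: 4200 × 0.947 = 3977
Group 3: 20000 × 0.955 = 19100
Group 4: 16400 × 0.94 = 15416
Group 5: 18500 × 0.956 + 9600 × 0.618 = 17686 + 5933 = 23619
Net migration: Group 3 + 500 → 19600; Group 4 + 380 → 15796
Giving 8085 / 3977 / 19600 / 15796 / 23619.
Period 2.
Births: 19600 × 0.493 = 9663
Group 2: 8085 × 0.947 = 7656
Group 3: 3977 × 0.955 = 3798
Group 4: 19600 × 0.94 = 18424
Group 5: 15796 × 0.956 + 23619 × 0.618 = 15101 + 14597 = 29698
Net migration: Group 3 + 500 → 4298; Group 4 + 380 → 18804
Giving 9663 / 7656 / 4298 / 18804 / 29698.
Period 3.
Births: 4298 × 0.493 = 2119
Group 2: 9663 × 0.947 = 9151
Group 3: 7656 × 0.955 = 7311
Group 4: 4298 × 0.94 = 4040
Group 5: 18804 × 0.956 + 29698 × 0.618 = 17977 + 18353 = 36330
Net migration: Group 3 + 500 → 7811; Group 4 + 380 → 4420
Giving 2119 / 9151 / 7811 / 4420 / 36330.
Dependents (band 0–14 + band 60+) = 2119 + 36330 = 38449; working-age = 21382; ratio = 38449/21382 × 100 = 179.8

179.8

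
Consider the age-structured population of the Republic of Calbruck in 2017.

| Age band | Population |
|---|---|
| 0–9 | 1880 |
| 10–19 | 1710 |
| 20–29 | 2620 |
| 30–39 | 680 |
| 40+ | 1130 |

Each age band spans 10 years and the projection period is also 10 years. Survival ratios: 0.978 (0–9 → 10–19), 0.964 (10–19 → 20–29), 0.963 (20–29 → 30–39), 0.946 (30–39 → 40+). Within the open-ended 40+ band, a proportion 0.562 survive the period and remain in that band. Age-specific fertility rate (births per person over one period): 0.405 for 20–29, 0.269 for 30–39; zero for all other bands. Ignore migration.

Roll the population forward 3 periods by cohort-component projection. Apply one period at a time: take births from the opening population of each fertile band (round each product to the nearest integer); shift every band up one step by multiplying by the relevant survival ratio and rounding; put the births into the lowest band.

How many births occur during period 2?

Let band 1 be 0–9 through band 5 = 40+.
Period 1:
Births: 2620 × 0.405 = 1061  |  680 × 0.269 = 183 — total 1244
Band 2: 1880 × 0.978 = 1839
Band 3: 1710 × 0.964 = 1648
Band 4: 2620 × 0.963 = 2523
Band 5: 680 × 0.946 + 1130 × 0.562 = 643 + 635 = 1278
Giving 1244 / 1839 / 1648 / 2523 / 1278.
Period 2:
Births: 1648 × 0.405 = 667  |  2523 × 0.269 = 679 — total 1346
Band 2: 1244 × 0.978 = 1217
Band 3: 1839 × 0.964 = 1773
Band 4: 1648 × 0.963 = 1587
Band 5: 2523 × 0.946 + 1278 × 0.562 = 2387 + 718 = 3105
Giving 1346 / 1217 / 1773 / 1587 / 3105.

1346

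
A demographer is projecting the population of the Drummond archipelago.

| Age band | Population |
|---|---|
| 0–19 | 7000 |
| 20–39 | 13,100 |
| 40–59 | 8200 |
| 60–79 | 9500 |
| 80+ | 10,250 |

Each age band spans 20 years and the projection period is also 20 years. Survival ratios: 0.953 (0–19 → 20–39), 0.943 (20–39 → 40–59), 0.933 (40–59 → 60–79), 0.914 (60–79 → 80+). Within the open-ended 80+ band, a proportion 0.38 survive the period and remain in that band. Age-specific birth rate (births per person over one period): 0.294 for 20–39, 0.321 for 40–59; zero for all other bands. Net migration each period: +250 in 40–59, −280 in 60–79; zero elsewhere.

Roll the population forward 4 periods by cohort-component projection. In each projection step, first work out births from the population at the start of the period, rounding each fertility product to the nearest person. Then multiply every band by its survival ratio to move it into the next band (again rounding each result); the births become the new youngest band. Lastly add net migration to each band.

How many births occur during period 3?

— Period 1 —
Births: 13100 × 0.294 = 3851  |  8200 × 0.321 = 2632 — total 6483
20–39: 7000 × 0.953 = 6671
40–59: 13100 × 0.943 = 12353
60–79: 8200 × 0.933 = 7651
80+: 9500 × 0.914 + 10250 × 0.38 = 8683 + 3895 = 12578
Net migration: 40–59 + 250 → 12603; 60–79 − 280 → 7371
End of period: [6483, 6671, 12603, 7371, 12578]
— Period 2 —
Births: 6671 × 0.294 = 1961  |  12603 × 0.321 = 4046 — total 6007
20–39: 6483 × 0.953 = 6178
40–59: 6671 × 0.943 = 6291
60–79: 12603 × 0.933 = 11759
80+: 7371 × 0.914 + 12578 × 0.38 = 6737 + 4780 = 11517
Net migration: 40–59 + 250 → 6541; 60–79 − 280 → 11479
End of period: [6007, 6178, 6541, 11479, 11517]
— Period 3 —
Births: 6178 × 0.294 = 1816  |  6541 × 0.321 = 2100 — total 3916
20–39: 6007 × 0.953 = 5725
40–59: 6178 × 0.943 = 5826
60–79: 6541 × 0.933 = 6103
80+: 11479 × 0.914 + 11517 × 0.38 = 10492 + 4376 = 14868
Net migration: 40–59 + 250 → 6076; 60–79 − 280 → 5823
End of period: [3916, 5725, 6076, 5823, 14868]

3916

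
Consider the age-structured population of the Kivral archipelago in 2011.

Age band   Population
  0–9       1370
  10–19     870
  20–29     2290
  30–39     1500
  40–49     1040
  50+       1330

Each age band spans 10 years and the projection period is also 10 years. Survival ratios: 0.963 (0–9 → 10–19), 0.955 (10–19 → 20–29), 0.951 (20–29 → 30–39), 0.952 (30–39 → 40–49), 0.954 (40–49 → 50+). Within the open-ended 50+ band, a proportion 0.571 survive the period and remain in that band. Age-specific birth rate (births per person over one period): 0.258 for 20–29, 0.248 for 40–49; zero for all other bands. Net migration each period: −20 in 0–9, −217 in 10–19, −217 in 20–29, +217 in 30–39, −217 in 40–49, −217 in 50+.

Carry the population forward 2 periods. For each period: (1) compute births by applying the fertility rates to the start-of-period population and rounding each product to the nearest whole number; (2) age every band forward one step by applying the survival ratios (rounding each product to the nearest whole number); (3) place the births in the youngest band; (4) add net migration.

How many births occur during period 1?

[period 1]
Births: 2290 × 0.258 = 591 ; 1040 × 0.248 = 258 ⇒ total 849
10–19: 1370 × 0.963 = 1319
20–29: 870 × 0.955 = 831
30–39: 2290 × 0.951 = 2178
40–49: 1500 × 0.952 = 1428
50+: 1040 × 0.954 + 1330 × 0.571 = 992 + 759 = 1751
Net migration: 0–9 − 20 → 829; 10–19 − 217 → 1102; 20–29 − 217 → 614; 30–39 + 217 → 2395; 40–49 − 217 → 1211; 50+ − 217 → 1534
End of period: [829, 1102, 614, 2395, 1211, 1534]

849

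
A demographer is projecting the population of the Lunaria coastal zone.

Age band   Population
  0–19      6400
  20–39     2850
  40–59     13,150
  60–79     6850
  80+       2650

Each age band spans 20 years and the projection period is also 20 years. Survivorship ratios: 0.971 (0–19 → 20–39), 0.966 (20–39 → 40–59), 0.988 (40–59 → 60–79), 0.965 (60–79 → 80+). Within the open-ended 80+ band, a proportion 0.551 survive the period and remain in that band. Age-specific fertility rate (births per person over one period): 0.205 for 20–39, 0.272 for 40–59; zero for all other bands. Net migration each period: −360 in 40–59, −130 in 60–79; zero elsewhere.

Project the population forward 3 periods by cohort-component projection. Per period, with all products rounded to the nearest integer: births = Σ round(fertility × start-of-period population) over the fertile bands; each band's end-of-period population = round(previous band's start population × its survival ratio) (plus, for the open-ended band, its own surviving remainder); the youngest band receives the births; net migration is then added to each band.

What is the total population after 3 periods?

24665

[period 1]
Births: 2850 * 0.205 = 584  |  13150 * 0.272 = 3577 ⇒ total 4161
20–39: 6400 * 0.971 = 6214
40–59: 2850 * 0.966 = 2753
60–79: 13150 * 0.988 = 12992
80+: 6850 * 0.965 + 2650 * 0.551 = 6610 + 1460 = 8070
Net migration: 40–59 − 360 → 2393; 60–79 − 130 → 12862
End of period: [4161, 6214, 2393, 12862, 8070]
[period 2]
Births: 6214 * 0.205 = 1274  |  2393 * 0.272 = 651 ⇒ total 1925
20–39: 4161 * 0.971 = 4040
40–59: 6214 * 0.966 = 6003
60–79: 2393 * 0.988 = 2364
80+: 12862 * 0.965 + 8070 * 0.551 = 12412 + 4447 = 16859
Net migration: 40–59 − 360 → 5643; 60–79 − 130 → 2234
End of period: [1925, 4040, 5643, 2234, 16859]
[period 3]
Births: 4040 * 0.205 = 828  |  5643 * 0.272 = 1535 ⇒ total 2363
20–39: 1925 * 0.971 = 1869
40–59: 4040 * 0.966 = 3903
60–79: 5643 * 0.988 = 5575
80+: 2234 * 0.965 + 16859 * 0.551 = 2156 + 9289 = 11445
Net migration: 40–59 − 360 → 3543; 60–79 − 130 → 5445
End of period: [2363, 1869, 3543, 5445, 11445]
Total after period 3: 2363 + 1869 + 3543 + 5445 + 11445 = 24665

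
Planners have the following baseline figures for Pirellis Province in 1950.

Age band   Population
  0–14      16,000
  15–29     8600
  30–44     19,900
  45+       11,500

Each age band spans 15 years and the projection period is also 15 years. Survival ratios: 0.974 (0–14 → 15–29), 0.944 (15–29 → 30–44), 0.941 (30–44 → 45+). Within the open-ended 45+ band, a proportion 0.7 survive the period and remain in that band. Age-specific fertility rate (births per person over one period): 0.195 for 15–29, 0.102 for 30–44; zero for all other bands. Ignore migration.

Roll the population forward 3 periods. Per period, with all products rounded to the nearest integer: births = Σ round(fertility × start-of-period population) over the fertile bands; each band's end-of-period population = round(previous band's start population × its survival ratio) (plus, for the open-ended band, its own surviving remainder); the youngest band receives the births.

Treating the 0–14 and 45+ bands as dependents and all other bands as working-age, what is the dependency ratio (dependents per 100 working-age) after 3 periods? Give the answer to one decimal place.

481.0

Numbering the groups 1..4 from youngest to oldest:
After projecting period 1:
Births: 8600 × 0.195 = 1677 ; 19900 × 0.102 = 2030 → 3707
Group 2: 16000 × 0.974 = 15584
Group 3: 8600 × 0.944 = 8118
Group 4: 19900 × 0.941 + 11500 × 0.7 = 18726 + 8050 = 26776
End of period: [3707, 15584, 8118, 26776]
After projecting period 2:
Births: 15584 × 0.195 = 3039 ; 8118 × 0.102 = 828 → 3867
Group 2: 3707 × 0.974 = 3611
Group 3: 15584 × 0.944 = 14711
Group 4: 8118 × 0.941 + 26776 × 0.7 = 7639 + 18743 = 26382
End of period: [3867, 3611, 14711, 26382]
After projecting period 3:
Births: 3611 × 0.195 = 704 ; 14711 × 0.102 = 1501 → 2205
Group 2: 3867 × 0.974 = 3766
Group 3: 3611 × 0.944 = 3409
Group 4: 14711 × 0.941 + 26382 × 0.7 = 13843 + 18467 = 32310
End of period: [2205, 3766, 3409, 32310]
Dependents (band 0–14 + band 45+) = 2205 + 32310 = 34515; working-age = 7175; ratio = 34515/7175 × 100 = 481.0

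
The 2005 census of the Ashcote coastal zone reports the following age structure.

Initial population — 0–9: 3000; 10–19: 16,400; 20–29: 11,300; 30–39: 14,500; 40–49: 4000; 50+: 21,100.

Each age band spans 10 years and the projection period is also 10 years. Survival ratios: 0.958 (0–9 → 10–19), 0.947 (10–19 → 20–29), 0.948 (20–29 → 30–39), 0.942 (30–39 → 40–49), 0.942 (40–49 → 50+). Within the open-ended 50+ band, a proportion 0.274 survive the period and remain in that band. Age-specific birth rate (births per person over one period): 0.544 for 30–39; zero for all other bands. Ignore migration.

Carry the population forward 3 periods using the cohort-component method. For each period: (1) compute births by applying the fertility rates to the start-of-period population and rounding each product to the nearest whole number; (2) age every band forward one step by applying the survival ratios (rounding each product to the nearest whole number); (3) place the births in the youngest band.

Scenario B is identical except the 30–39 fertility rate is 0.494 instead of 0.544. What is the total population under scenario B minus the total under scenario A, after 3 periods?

-1906

Numbering the bands 1..6 from youngest to oldest:
Period 1.
Births: 14500 × 0.544 = 7888
Band 2: 3000 × 0.958 = 2874
Band 3: 16400 × 0.947 = 15531
Band 4: 11300 × 0.948 = 10712
Band 5: 14500 × 0.942 = 13659
Band 6: 4000 × 0.942 + 21100 × 0.274 = 3768 + 5781 = 9549
Giving 7888 / 2874 / 15531 / 10712 / 13659 / 9549.
Period 2.
Births: 10712 × 0.544 = 5827
Band 2: 7888 × 0.958 = 7557
Band 3: 2874 × 0.947 = 2722
Band 4: 15531 × 0.948 = 14723
Band 5: 10712 × 0.942 = 10091
Band 6: 13659 × 0.942 + 9549 × 0.274 = 12867 + 2616 = 15483
Giving 5827 / 7557 / 2722 / 14723 / 10091 / 15483.
Period 3.
Births: 14723 × 0.544 = 8009
Band 2: 5827 × 0.958 = 5582
Band 3: 7557 × 0.947 = 7156
Band 4: 2722 × 0.948 = 2580
Band 5: 14723 × 0.942 = 13869
Band 6: 10091 × 0.942 + 15483 × 0.274 = 9506 + 4242 = 13748
Giving 8009 / 5582 / 7156 / 2580 / 13869 / 13748.
Scenario A total after 3 periods: 50944
Scenario B projection —
Period 1.
Births: 14500 × 0.494 = 7163
Band 2: 3000 × 0.958 = 2874
Band 3: 16400 × 0.947 = 15531
Band 4: 11300 × 0.948 = 10712
Band 5: 14500 × 0.942 = 13659
Band 6: 4000 × 0.942 + 21100 × 0.274 = 3768 + 5781 = 9549
Giving 7163 / 2874 / 15531 / 10712 / 13659 / 9549.
Period 2.
Births: 10712 × 0.494 = 5292
Band 2: 7163 × 0.958 = 6862
Band 3: 2874 × 0.947 = 2722
Band 4: 15531 × 0.948 = 14723
Band 5: 10712 × 0.942 = 10091
Band 6: 13659 × 0.942 + 9549 × 0.274 = 12867 + 2616 = 15483
Giving 5292 / 6862 / 2722 / 14723 / 10091 / 15483.
Period 3.
Births: 14723 × 0.494 = 7273
Band 2: 5292 × 0.958 = 5070
Band 3: 6862 × 0.947 = 6498
Band 4: 2722 × 0.948 = 2580
Band 5: 14723 × 0.942 = 13869
Band 6: 10091 × 0.942 + 15483 × 0.274 = 9506 + 4242 = 13748
Giving 7273 / 5070 / 6498 / 2580 / 13869 / 13748.
Scenario B total after 3 periods: 49038
Difference B − A = 49038 − 50944 = -1906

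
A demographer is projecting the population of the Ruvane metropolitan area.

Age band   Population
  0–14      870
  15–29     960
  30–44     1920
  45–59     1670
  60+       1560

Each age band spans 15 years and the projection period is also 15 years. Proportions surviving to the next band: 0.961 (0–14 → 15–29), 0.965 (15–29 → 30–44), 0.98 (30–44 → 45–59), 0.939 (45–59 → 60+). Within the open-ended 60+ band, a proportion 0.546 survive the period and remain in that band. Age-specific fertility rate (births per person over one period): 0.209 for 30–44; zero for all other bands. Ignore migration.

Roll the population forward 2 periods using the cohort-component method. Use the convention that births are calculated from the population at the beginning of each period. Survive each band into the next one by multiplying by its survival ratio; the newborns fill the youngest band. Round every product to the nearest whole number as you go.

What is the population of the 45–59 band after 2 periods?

907

— Period 1 —
Births: 1920 × 0.209 = 401
15–29: 870 × 0.961 = 836
30–44: 960 × 0.965 = 926
45–59: 1920 × 0.98 = 1882
60+: 1670 × 0.939 + 1560 × 0.546 = 1568 + 852 = 2420
Giving 401 / 836 / 926 / 1882 / 2420.
— Period 2 —
Births: 926 × 0.209 = 194
15–29: 401 × 0.961 = 385
30–44: 836 × 0.965 = 807
45–59: 926 × 0.98 = 907
60+: 1882 × 0.939 + 2420 × 0.546 = 1767 + 1321 = 3088
Giving 194 / 385 / 807 / 907 / 3088.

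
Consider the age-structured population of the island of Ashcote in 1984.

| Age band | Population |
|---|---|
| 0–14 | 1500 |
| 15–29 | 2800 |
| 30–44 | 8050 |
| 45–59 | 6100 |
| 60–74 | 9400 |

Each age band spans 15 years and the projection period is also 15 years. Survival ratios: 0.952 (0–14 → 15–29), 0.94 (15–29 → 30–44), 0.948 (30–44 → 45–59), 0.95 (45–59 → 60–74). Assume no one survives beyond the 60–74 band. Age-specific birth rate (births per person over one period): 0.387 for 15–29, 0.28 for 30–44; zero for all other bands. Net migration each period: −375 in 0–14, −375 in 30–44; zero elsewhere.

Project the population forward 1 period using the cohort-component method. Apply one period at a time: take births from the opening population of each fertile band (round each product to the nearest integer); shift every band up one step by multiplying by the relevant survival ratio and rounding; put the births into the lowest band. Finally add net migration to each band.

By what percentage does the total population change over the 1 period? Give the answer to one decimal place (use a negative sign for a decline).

Numbering the groups 1..5 from youngest to oldest:
— Period 1 —
Births: 2800 × 0.387 = 1084 ; 8050 × 0.28 = 2254 → 3338
Group 2: 1500 × 0.952 = 1428
Group 3: 2800 × 0.94 = 2632
Group 4: 8050 × 0.948 = 7631
Group 5: 6100 × 0.95 = 5795
Net migration: Group 1 − 375 → 2963; Group 3 − 375 → 2257
Population now: 0–14=2963, 15–29=1428, 30–44=2257, 45–59=7631, 60–74=5795
Total: 27850 → 20074; change = -7776; percentage change = -27.9%

-27.9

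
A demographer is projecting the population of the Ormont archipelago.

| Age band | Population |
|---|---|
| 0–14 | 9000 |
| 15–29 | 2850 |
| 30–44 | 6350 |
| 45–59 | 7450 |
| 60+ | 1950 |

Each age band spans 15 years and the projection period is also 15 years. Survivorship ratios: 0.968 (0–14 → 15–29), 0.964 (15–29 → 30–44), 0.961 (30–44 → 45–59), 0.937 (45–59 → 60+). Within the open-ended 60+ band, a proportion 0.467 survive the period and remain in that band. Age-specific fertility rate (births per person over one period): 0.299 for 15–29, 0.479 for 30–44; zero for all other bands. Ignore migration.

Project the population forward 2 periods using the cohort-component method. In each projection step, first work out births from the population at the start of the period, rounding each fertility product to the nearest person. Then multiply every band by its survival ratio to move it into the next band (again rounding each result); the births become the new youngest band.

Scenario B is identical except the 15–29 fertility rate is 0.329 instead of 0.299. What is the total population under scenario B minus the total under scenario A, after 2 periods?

345

After projecting period 1:
Births: 2850 × 0.299 = 852, 6350 × 0.479 = 3042 ⇒ total 3894
15–29: 9000 × 0.968 = 8712
30–44: 2850 × 0.964 = 2747
45–59: 6350 × 0.961 = 6102
60+: 7450 × 0.937 + 1950 × 0.467 = 6981 + 911 = 7892
Population now: 0–14=3894, 15–29=8712, 30–44=2747, 45–59=6102, 60+=7892
After projecting period 2:
Births: 8712 × 0.299 = 2605, 2747 × 0.479 = 1316 ⇒ total 3921
15–29: 3894 × 0.968 = 3769
30–44: 8712 × 0.964 = 8398
45–59: 2747 × 0.961 = 2640
60+: 6102 × 0.937 + 7892 × 0.467 = 5718 + 3686 = 9404
Population now: 0–14=3921, 15–29=3769, 30–44=8398, 45–59=2640, 60+=9404
Scenario A total after 2 periods: 28132
Scenario B projection —
After projecting period 1:
Births: 2850 × 0.329 = 938, 6350 × 0.479 = 3042 ⇒ total 3980
15–29: 9000 × 0.968 = 8712
30–44: 2850 × 0.964 = 2747
45–59: 6350 × 0.961 = 6102
60+: 7450 × 0.937 + 1950 × 0.467 = 6981 + 911 = 7892
Population now: 0–14=3980, 15–29=8712, 30–44=2747, 45–59=6102, 60+=7892
After projecting period 2:
Births: 8712 × 0.329 = 2866, 2747 × 0.479 = 1316 ⇒ total 4182
15–29: 3980 × 0.968 = 3853
30–44: 8712 × 0.964 = 8398
45–59: 2747 × 0.961 = 2640
60+: 6102 × 0.937 + 7892 × 0.467 = 5718 + 3686 = 9404
Population now: 0–14=4182, 15–29=3853, 30–44=8398, 45–59=2640, 60+=9404
Scenario B total after 2 periods: 28477
Difference B − A = 28477 − 28132 = 345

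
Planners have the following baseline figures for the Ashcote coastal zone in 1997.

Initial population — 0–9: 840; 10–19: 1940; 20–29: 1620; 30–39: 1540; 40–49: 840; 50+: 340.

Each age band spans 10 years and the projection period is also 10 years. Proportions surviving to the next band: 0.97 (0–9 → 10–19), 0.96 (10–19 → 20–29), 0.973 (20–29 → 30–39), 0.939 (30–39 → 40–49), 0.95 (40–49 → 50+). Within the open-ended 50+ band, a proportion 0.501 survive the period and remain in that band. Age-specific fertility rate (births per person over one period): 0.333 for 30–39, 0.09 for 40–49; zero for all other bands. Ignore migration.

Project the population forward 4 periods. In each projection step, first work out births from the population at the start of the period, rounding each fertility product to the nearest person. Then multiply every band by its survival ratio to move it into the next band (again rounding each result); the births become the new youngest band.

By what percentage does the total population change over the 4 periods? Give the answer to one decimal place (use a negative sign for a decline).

-19.0

(Bands numbered youngest = 1 to oldest = 6.)
After projecting period 1:
Births: 1540 * 0.333 = 513  |  840 * 0.09 = 76 → 589
Band 2: 840 * 0.97 = 815
Band 3: 1940 * 0.96 = 1862
Band 4: 1620 * 0.973 = 1576
Band 5: 1540 * 0.939 = 1446
Band 6: 840 * 0.95 + 340 * 0.501 = 798 + 170 = 968
→ [589, 815, 1862, 1576, 1446, 968]
After projecting period 2:
Births: 1576 * 0.333 = 525  |  1446 * 0.09 = 130 → 655
Band 2: 589 * 0.97 = 571
Band 3: 815 * 0.96 = 782
Band 4: 1862 * 0.973 = 1812
Band 5: 1576 * 0.939 = 1480
Band 6: 1446 * 0.95 + 968 * 0.501 = 1374 + 485 = 1859
→ [655, 571, 782, 1812, 1480, 1859]
After projecting period 3:
Births: 1812 * 0.333 = 603  |  1480 * 0.09 = 133 → 736
Band 2: 655 * 0.97 = 635
Band 3: 571 * 0.96 = 548
Band 4: 782 * 0.973 = 761
Band 5: 1812 * 0.939 = 1701
Band 6: 1480 * 0.95 + 1859 * 0.501 = 1406 + 931 = 2337
→ [736, 635, 548, 761, 1701, 2337]
After projecting period 4:
Births: 761 * 0.333 = 253  |  1701 * 0.09 = 153 → 406
Band 2: 736 * 0.97 = 714
Band 3: 635 * 0.96 = 610
Band 4: 548 * 0.973 = 533
Band 5: 761 * 0.939 = 715
Band 6: 1701 * 0.95 + 2337 * 0.501 = 1616 + 1171 = 2787
→ [406, 714, 610, 533, 715, 2787]
Total: 7120 → 5765; change = -1355; percentage change = -19.0%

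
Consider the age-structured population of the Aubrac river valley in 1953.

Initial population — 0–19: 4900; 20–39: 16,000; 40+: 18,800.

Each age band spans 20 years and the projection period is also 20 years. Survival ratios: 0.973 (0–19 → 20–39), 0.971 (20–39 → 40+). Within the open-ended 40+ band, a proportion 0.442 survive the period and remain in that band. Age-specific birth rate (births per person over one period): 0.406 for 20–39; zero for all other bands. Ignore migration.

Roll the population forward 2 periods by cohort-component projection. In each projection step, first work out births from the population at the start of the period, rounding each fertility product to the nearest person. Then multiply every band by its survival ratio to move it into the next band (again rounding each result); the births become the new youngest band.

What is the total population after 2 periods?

[period 1]
Births: 16000 × 0.406 = 6496
20–39: 4900 × 0.973 = 4768
40+: 16000 × 0.971 + 18800 × 0.442 = 15536 + 8310 = 23846
Population now: 0–19=6496, 20–39=4768, 40+=23846
[period 2]
Births: 4768 × 0.406 = 1936
20–39: 6496 × 0.973 = 6321
40+: 4768 × 0.971 + 23846 × 0.442 = 4630 + 10540 = 15170
Population now: 0–19=1936, 20–39=6321, 40+=15170
Total after period 2: 1936 + 6321 + 15170 = 23427

23427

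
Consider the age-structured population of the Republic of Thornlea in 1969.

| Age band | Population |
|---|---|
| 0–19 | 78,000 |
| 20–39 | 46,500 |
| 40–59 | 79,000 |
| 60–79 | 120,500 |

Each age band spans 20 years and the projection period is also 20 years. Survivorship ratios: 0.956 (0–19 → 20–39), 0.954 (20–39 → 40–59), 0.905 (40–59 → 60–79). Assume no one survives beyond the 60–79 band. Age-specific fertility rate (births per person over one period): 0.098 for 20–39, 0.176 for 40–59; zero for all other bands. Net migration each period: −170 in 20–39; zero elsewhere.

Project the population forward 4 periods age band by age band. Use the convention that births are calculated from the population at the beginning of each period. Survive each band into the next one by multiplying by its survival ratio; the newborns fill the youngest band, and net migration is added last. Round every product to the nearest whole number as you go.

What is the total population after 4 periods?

46443

After projecting period 1:
Births: 46500 * 0.098 = 4557  |  79000 * 0.176 = 13904 — total 18461
20–39: 78000 * 0.956 = 74568
40–59: 46500 * 0.954 = 44361
60–79: 79000 * 0.905 = 71495
Net migration: 20–39 − 170 → 74398
→ [18461, 74398, 44361, 71495]
After projecting period 2:
Births: 74398 * 0.098 = 7291  |  44361 * 0.176 = 7808 — total 15099
20–39: 18461 * 0.956 = 17649
40–59: 74398 * 0.954 = 70976
60–79: 44361 * 0.905 = 40147
Net migration: 20–39 − 170 → 17479
→ [15099, 17479, 70976, 40147]
After projecting period 3:
Births: 17479 * 0.098 = 1713  |  70976 * 0.176 = 12492 — total 14205
20–39: 15099 * 0.956 = 14435
40–59: 17479 * 0.954 = 16675
60–79: 70976 * 0.905 = 64233
Net migration: 20–39 − 170 → 14265
→ [14205, 14265, 16675, 64233]
After projecting period 4:
Births: 14265 * 0.098 = 1398  |  16675 * 0.176 = 2935 — total 4333
20–39: 14205 * 0.956 = 13580
40–59: 14265 * 0.954 = 13609
60–79: 16675 * 0.905 = 15091
Net migration: 20–39 − 170 → 13410
→ [4333, 13410, 13609, 15091]
Total after period 4: 4333 + 13410 + 13609 + 15091 = 46443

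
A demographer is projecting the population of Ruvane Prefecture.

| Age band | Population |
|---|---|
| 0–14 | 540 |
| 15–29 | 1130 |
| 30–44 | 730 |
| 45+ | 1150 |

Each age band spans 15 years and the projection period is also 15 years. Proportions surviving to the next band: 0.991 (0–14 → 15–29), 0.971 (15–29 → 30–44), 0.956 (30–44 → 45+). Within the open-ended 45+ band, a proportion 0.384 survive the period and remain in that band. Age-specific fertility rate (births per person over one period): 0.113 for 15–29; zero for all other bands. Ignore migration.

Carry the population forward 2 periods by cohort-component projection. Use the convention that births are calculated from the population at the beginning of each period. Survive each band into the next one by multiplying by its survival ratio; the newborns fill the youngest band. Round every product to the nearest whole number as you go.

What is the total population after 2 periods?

2193

Numbering the groups 1..4 from youngest to oldest:
Period 1:
Births: 1130 * 0.113 = 128
Group 2: 540 * 0.991 = 535
Group 3: 1130 * 0.971 = 1097
Group 4: 730 * 0.956 + 1150 * 0.384 = 698 + 442 = 1140
→ [128, 535, 1097, 1140]
Period 2:
Births: 535 * 0.113 = 60
Group 2: 128 * 0.991 = 127
Group 3: 535 * 0.971 = 519
Group 4: 1097 * 0.956 + 1140 * 0.384 = 1049 + 438 = 1487
→ [60, 127, 519, 1487]
Total after period 2: 60 + 127 + 519 + 1487 = 2193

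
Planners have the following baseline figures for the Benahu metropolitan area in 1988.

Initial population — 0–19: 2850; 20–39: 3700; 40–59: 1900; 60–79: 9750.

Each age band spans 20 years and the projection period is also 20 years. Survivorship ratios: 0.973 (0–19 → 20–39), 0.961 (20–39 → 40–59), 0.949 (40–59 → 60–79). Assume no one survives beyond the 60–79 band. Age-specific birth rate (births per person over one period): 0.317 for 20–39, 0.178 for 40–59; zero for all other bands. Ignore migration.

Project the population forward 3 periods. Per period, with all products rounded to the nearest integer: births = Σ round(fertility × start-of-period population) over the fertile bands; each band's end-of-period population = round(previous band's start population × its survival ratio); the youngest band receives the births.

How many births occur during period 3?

Numbering the bands 1..4 from youngest to oldest:
Period 1.
Births: 3700 × 0.317 = 1173, 1900 × 0.178 = 338 → 1511
Band 2: 2850 × 0.973 = 2773
Band 3: 3700 × 0.961 = 3556
Band 4: 1900 × 0.949 = 1803
Giving 1511 / 2773 / 3556 / 1803.
Period 2.
Births: 2773 × 0.317 = 879, 3556 × 0.178 = 633 → 1512
Band 2: 1511 × 0.973 = 1470
Band 3: 2773 × 0.961 = 2665
Band 4: 3556 × 0.949 = 3375
Giving 1512 / 1470 / 2665 / 3375.
Period 3.
Births: 1470 × 0.317 = 466, 2665 × 0.178 = 474 → 940
Band 2: 1512 × 0.973 = 1471
Band 3: 1470 × 0.961 = 1413
Band 4: 2665 × 0.949 = 2529
Giving 940 / 1471 / 1413 / 2529.

940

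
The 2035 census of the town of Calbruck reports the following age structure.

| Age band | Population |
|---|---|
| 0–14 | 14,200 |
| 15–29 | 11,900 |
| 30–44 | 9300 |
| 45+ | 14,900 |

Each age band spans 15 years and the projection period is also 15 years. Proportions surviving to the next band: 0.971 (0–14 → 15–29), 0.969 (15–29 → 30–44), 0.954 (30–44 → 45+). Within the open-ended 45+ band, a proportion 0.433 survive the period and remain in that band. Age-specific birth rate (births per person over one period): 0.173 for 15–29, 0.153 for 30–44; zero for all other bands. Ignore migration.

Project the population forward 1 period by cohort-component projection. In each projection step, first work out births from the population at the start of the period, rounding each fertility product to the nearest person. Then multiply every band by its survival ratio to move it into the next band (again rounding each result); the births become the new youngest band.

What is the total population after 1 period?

44125

Numbering the bands 1..4 from youngest to oldest:
After projecting period 1:
Births: 11900 × 0.173 = 2059 ; 9300 × 0.153 = 1423 — total 3482
Band 2: 14200 × 0.971 = 13788
Band 3: 11900 × 0.969 = 11531
Band 4: 9300 × 0.954 + 14900 × 0.433 = 8872 + 6452 = 15324
End of period: [3482, 13788, 11531, 15324]
Total after period 1: 3482 + 13788 + 11531 + 15324 = 44125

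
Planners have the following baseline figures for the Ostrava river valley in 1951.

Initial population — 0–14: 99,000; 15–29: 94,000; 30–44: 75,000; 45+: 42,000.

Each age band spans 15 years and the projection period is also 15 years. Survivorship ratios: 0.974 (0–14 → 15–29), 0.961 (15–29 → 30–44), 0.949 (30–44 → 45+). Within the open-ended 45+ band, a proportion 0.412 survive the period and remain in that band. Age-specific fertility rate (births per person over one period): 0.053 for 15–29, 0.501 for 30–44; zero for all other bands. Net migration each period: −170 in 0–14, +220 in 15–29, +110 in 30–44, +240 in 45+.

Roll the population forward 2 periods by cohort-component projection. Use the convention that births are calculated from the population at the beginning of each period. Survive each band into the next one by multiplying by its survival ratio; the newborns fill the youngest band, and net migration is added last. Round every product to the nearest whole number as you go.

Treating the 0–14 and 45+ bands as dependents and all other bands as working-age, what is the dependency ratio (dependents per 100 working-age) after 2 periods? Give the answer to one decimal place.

(Groups numbered youngest = 1 to oldest = 4.)
Period 1:
Births: 94000 × 0.053 = 4982, 75000 × 0.501 = 37575 ⇒ total 42557
Group 2: 99000 × 0.974 = 96426
Group 3: 94000 × 0.961 = 90334
Group 4: 75000 × 0.949 + 42000 × 0.412 = 71175 + 17304 = 88479
Net migration: Group 1 − 170 → 42387; Group 2 + 220 → 96646; Group 3 + 110 → 90444; Group 4 + 240 → 88719
→ [42387, 96646, 90444, 88719]
Period 2:
Births: 96646 × 0.053 = 5122, 90444 × 0.501 = 45312 ⇒ total 50434
Group 2: 42387 × 0.974 = 41285
Group 3: 96646 × 0.961 = 92877
Group 4: 90444 × 0.949 + 88719 × 0.412 = 85831 + 36552 = 122383
Net migration: Group 1 − 170 → 50264; Group 2 + 220 → 41505; Group 3 + 110 → 92987; Group 4 + 240 → 122623
→ [50264, 41505, 92987, 122623]
Dependents (band 0–14 + band 45+) = 50264 + 122623 = 172887; working-age = 134492; ratio = 172887/134492 × 100 = 128.5

128.5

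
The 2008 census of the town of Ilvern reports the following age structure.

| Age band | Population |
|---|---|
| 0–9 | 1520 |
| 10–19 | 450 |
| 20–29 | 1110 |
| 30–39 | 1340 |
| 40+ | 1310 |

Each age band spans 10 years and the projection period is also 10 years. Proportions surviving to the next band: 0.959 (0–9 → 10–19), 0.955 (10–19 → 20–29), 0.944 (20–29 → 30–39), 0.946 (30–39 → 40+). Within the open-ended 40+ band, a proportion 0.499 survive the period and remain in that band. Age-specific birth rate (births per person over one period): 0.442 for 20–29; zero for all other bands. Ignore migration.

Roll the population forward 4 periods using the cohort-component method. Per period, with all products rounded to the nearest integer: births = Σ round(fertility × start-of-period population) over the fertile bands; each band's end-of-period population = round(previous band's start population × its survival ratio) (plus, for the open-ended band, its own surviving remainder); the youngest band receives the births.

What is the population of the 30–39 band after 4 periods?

425

Period 1:
Births: 1110 * 0.442 = 491
10–19: 1520 * 0.959 = 1458
20–29: 450 * 0.955 = 430
30–39: 1110 * 0.944 = 1048
40+: 1340 * 0.946 + 1310 * 0.499 = 1268 + 654 = 1922
→ [491, 1458, 430, 1048, 1922]
Period 2:
Births: 430 * 0.442 = 190
10–19: 491 * 0.959 = 471
20–29: 1458 * 0.955 = 1392
30–39: 430 * 0.944 = 406
40+: 1048 * 0.946 + 1922 * 0.499 = 991 + 959 = 1950
→ [190, 471, 1392, 406, 1950]
Period 3:
Births: 1392 * 0.442 = 615
10–19: 190 * 0.959 = 182
20–29: 471 * 0.955 = 450
30–39: 1392 * 0.944 = 1314
40+: 406 * 0.946 + 1950 * 0.499 = 384 + 973 = 1357
→ [615, 182, 450, 1314, 1357]
Period 4:
Births: 450 * 0.442 = 199
10–19: 615 * 0.959 = 590
20–29: 182 * 0.955 = 174
30–39: 450 * 0.944 = 425
40+: 1314 * 0.946 + 1357 * 0.499 = 1243 + 677 = 1920
→ [199, 590, 174, 425, 1920]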